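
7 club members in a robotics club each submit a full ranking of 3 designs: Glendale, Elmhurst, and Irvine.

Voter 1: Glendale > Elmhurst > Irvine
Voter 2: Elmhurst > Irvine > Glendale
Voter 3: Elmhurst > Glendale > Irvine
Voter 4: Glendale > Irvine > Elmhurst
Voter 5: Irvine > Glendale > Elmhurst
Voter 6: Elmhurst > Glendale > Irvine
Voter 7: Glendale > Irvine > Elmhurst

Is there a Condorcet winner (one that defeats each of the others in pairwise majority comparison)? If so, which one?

Glendale

Head-to-head results (7 voters total):
Glendale vs Elmhurst: Glendale wins 4–3.
Glendale vs Irvine: Glendale wins 5–2.
Elmhurst vs Irvine: Elmhurst wins 4–3.
Glendale beats each rival — Elmhurst (4–3), Irvine (5–2) — so Glendale is the Condorcet winner.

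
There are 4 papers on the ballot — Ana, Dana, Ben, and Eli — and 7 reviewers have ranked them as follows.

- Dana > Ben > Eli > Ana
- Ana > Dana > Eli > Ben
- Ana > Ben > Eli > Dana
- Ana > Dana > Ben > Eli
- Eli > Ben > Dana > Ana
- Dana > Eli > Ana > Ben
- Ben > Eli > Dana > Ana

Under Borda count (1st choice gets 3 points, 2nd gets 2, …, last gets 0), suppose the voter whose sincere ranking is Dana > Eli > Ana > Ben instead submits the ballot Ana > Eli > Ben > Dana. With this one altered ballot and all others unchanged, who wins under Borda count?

Borda totals with the altered ballot: Ana 12, Dana 9, Ben 11, Eli 10.
The switch changes the winner from Dana to Ana.

Ana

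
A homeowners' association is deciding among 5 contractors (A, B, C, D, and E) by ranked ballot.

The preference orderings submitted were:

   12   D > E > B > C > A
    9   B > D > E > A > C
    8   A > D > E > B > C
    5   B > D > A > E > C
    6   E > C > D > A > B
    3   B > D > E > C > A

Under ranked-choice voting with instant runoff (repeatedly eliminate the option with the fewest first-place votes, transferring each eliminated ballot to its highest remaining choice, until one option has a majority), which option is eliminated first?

Round 1: B 17, D 12, A 8, E 6, C 0. C has the fewest and is eliminated.
Round 2: B 17, D 12, A 8, E 6. E has the fewest and is eliminated.
Round 3: D 18, B 17, A 8. A has the fewest and is eliminated.
Round 4: D 26, B 17. D has a majority.

C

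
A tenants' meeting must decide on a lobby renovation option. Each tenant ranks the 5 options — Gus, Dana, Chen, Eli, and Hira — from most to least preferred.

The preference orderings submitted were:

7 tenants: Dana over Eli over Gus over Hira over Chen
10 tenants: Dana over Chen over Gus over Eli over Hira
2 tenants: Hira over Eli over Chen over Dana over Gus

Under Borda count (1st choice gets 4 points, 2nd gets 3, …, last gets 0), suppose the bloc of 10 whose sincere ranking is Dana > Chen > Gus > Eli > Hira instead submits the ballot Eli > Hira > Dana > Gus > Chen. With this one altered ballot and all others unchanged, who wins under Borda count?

Borda totals with the altered ballot: Gus 24, Dana 50, Chen 4, Eli 67, Hira 45.
The switch changes the winner from Dana to Eli.

Eli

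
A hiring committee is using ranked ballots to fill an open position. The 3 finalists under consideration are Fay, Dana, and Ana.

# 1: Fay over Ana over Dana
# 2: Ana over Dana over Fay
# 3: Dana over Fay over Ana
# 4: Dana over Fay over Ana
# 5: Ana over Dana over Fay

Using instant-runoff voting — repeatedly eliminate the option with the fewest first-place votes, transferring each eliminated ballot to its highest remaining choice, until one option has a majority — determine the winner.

Round 1: Dana 2, Ana 2, Fay 1. Fay has the fewest and is eliminated.
Round 2: Ana 3, Dana 2. Ana has a majority.

Ana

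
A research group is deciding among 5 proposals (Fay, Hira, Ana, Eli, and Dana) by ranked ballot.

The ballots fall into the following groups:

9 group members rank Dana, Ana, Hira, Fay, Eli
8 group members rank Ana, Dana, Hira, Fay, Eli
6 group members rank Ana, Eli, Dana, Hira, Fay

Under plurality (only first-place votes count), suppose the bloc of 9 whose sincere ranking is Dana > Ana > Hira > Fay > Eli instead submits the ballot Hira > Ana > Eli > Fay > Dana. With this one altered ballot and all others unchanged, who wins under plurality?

Ana

First-place totals with the altered ballot: Fay 0, Hira 9, Ana 14, Eli 0, Dana 0.
The winner is unchanged: still Ana.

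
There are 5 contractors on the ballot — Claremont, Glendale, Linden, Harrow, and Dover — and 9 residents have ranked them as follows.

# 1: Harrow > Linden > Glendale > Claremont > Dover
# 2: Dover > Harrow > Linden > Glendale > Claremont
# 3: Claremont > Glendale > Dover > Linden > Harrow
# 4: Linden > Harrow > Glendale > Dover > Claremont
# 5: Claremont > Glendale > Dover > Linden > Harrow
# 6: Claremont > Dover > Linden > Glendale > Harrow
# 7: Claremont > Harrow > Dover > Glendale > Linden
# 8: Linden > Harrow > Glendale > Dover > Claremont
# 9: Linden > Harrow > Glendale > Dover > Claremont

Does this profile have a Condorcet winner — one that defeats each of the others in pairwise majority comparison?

Head-to-head results (9 voters total):
Claremont vs Glendale: Glendale wins 5–4.
Claremont vs Linden: Linden wins 5–4.
Claremont vs Harrow: Harrow wins 5–4.
Claremont vs Dover: Claremont wins 5–4.
Glendale vs Linden: Linden wins 6–3.
Glendale vs Harrow: Harrow wins 6–3.
Glendale vs Dover: Glendale wins 6–3.
Linden vs Harrow: Linden wins 6–3.
Linden vs Dover: Dover wins 5–4.
Harrow vs Dover: Harrow wins 5–4.
No candidate beats all others: Claremont beats Dover beats Linden beats Claremont, a majority cycle.

No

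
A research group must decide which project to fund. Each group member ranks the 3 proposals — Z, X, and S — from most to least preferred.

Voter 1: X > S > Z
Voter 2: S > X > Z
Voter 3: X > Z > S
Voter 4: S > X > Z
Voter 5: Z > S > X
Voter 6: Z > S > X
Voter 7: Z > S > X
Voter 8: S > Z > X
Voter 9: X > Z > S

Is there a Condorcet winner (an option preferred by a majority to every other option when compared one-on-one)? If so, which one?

None — there is no Condorcet winner

Head-to-head results (9 voters total):
Z vs X: X wins 5–4.
Z vs S: Z wins 5–4.
X vs S: S wins 6–3.
No candidate beats all others: Z beats S beats X beats Z, a majority cycle.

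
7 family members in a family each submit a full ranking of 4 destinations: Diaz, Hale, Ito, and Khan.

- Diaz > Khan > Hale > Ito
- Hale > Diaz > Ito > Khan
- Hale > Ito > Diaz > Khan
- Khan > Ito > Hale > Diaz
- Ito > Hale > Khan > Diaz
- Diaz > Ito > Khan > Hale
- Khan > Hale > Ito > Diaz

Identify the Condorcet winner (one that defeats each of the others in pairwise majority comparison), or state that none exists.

There is no Condorcet winner

Head-to-head results (7 voters total):
Diaz vs Hale: Hale wins 5–2.
Diaz vs Ito: Ito wins 4–3.
Diaz vs Khan: Diaz wins 4–3.
Hale vs Ito: Hale wins 4–3.
Hale vs Khan: Khan wins 4–3.
Ito vs Khan: Ito wins 4–3.
No candidate beats all others: Diaz beats Khan beats Hale beats Diaz, a majority cycle.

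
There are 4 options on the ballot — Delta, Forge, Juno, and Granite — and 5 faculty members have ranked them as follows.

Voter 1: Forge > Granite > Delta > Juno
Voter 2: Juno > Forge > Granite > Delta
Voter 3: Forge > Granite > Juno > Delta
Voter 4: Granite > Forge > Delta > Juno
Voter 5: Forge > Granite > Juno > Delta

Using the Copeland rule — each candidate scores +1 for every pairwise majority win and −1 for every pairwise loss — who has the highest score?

Forge

Pairwise results:
  Delta vs Forge: Forge wins 5–0.
  Delta vs Juno: Juno wins 3–2.
  Delta vs Granite: Granite wins 5–0.
  Forge vs Juno: Forge wins 4–1.
  Forge vs Granite: Forge wins 4–1.
  Juno vs Granite: Granite wins 4–1.
Copeland scores (wins − losses):
  Delta: 0 − 3 = -3
  Forge: 3 − 0 = 3
  Juno: 1 − 2 = -1
  Granite: 2 − 1 = 1
Forge has the best Copeland score.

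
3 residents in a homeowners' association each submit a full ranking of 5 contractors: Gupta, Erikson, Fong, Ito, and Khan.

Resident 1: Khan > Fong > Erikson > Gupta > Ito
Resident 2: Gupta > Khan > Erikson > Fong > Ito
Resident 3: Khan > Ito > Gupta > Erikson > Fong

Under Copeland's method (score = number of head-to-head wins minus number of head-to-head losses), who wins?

Khan

Pairwise results:
  Gupta vs Erikson: Gupta wins 2–1.
  Gupta vs Fong: Gupta wins 2–1.
  Gupta vs Ito: Gupta wins 2–1.
  Gupta vs Khan: Khan wins 2–1.
  Erikson vs Fong: Erikson wins 2–1.
  Erikson vs Ito: Erikson wins 2–1.
  Erikson vs Khan: Khan wins 3–0.
  Fong vs Ito: Fong wins 2–1.
  Fong vs Khan: Khan wins 3–0.
  Ito vs Khan: Khan wins 3–0.
Copeland scores (wins − losses):
  Gupta: 3 − 1 = 2
  Erikson: 2 − 2 = 0
  Fong: 1 − 3 = -2
  Ito: 0 − 4 = -4
  Khan: 4 − 0 = 4
Khan has the best Copeland score.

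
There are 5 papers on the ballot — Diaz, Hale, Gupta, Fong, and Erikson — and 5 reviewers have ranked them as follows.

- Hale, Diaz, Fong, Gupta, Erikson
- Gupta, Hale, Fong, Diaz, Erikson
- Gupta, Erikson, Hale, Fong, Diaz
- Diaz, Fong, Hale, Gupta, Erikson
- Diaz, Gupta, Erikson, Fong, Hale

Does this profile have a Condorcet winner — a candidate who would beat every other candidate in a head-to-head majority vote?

No

Head-to-head results (5 voters total):
Diaz vs Hale: Hale wins 3–2.
Diaz vs Gupta: Diaz wins 3–2.
Diaz vs Fong: Diaz wins 3–2.
Diaz vs Erikson: Diaz wins 4–1.
Hale vs Gupta: Gupta wins 3–2.
Hale vs Fong: Hale wins 3–2.
Hale vs Erikson: Hale wins 3–2.
Gupta vs Fong: Gupta wins 3–2.
Gupta vs Erikson: Gupta wins 5–0.
Fong vs Erikson: Fong wins 3–2.
No candidate beats all others: Diaz beats Gupta beats Hale beats Diaz, a majority cycle.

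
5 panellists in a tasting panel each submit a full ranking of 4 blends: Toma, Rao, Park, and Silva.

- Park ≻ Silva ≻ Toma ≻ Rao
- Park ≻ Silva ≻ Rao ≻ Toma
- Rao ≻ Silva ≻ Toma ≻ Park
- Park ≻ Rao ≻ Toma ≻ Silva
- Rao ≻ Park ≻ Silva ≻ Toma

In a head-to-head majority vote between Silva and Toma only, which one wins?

Silva

Ballots ranking Silva above Toma: 4.
Ballots ranking Toma above Silva: 1.
Silva wins the head-to-head, 4–1.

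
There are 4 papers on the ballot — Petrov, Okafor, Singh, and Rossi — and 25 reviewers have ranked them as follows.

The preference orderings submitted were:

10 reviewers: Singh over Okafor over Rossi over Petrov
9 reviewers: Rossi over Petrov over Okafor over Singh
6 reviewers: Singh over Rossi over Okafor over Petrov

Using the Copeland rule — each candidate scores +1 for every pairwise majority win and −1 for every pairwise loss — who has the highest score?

Pairwise results:
  Petrov vs Okafor: Okafor wins 16–9.
  Petrov vs Singh: Singh wins 16–9.
  Petrov vs Rossi: Rossi wins 25–0.
  Okafor vs Singh: Singh wins 16–9.
  Okafor vs Rossi: Rossi wins 15–10.
  Singh vs Rossi: Singh wins 16–9.
Copeland scores (wins − losses):
  Petrov: 0 − 3 = -3
  Okafor: 1 − 2 = -1
  Singh: 3 − 0 = 3
  Rossi: 2 − 1 = 1
Singh has the best Copeland score.

Singh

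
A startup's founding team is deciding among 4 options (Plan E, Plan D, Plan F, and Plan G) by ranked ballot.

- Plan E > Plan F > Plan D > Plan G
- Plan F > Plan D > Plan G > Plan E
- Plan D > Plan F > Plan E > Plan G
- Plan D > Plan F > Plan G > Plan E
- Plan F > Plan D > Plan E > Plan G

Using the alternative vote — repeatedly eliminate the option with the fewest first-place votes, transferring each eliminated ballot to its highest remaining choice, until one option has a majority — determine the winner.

Plan F

Round 1: Plan D 2, Plan F 2, Plan E 1, Plan G 0. Plan G has the fewest and is eliminated.
Round 2: Plan D 2, Plan F 2, Plan E 1. Plan E has the fewest and is eliminated.
Round 3: Plan F 3, Plan D 2. Plan F has a majority.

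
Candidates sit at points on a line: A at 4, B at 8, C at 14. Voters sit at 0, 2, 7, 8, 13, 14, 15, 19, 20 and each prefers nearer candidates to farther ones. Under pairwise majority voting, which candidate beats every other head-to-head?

With single-peaked preferences on a line, the Condorcet winner is the candidate closest to the median voter.
The median voter (position 13) is closest to C at 14.
Check: C vs A — voters closer to C: 5 of 9.

C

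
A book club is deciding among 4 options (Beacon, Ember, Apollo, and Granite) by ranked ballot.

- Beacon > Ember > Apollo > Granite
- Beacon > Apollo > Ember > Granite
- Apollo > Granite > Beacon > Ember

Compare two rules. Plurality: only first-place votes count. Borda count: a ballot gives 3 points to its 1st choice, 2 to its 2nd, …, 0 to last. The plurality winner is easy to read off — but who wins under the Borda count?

Plurality first-place counts: Beacon 2, Ember 0, Apollo 1, Granite 0 → Beacon.
Borda totals: Beacon 7, Ember 3, Apollo 6, Granite 2 → Beacon.

Beacon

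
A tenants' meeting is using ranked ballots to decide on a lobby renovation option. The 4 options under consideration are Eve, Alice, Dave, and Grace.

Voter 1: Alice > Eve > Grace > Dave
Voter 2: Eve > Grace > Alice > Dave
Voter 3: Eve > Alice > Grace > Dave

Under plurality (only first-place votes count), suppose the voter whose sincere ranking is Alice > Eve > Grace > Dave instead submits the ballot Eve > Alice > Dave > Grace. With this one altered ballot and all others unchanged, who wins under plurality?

First-place totals with the altered ballot: Eve 3, Alice 0, Dave 0, Grace 0.
The winner is unchanged: still Eve.

Eve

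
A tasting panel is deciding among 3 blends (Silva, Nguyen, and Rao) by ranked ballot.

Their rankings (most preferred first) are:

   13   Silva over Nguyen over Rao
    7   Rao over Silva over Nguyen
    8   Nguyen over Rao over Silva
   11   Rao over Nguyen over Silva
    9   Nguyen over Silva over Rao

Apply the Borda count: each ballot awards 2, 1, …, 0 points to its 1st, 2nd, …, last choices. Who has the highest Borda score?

Borda scores:
  Silva: 13·2 + 7·1 + 8·0 + 11·0 + 9·1 = 42
  Nguyen: 13·1 + 7·0 + 8·2 + 11·1 + 9·2 = 58
  Rao: 13·0 + 7·2 + 8·1 + 11·2 + 9·0 = 44
Nguyen has the highest total.

Nguyen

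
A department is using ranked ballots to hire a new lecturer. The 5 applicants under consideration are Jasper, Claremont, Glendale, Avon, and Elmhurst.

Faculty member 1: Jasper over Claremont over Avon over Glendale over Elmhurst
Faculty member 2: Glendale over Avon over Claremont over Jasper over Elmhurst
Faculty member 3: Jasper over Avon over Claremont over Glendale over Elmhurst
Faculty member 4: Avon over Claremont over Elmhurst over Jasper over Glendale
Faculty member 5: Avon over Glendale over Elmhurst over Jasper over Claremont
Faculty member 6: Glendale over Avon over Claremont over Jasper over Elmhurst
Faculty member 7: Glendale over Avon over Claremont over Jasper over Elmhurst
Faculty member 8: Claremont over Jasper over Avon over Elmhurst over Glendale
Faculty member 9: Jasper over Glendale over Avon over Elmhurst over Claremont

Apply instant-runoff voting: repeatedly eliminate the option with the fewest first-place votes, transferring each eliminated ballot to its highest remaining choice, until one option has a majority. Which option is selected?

Round 1: Jasper 3, Glendale 3, Avon 2, Claremont 1, Elmhurst 0. Elmhurst has the fewest and is eliminated.
Round 2: Jasper 3, Glendale 3, Avon 2, Claremont 1. Claremont has the fewest and is eliminated.
Round 3: Jasper 4, Glendale 3, Avon 2. Avon has the fewest and is eliminated.
Round 4: Jasper 5, Glendale 4. Jasper has a majority.

Jasper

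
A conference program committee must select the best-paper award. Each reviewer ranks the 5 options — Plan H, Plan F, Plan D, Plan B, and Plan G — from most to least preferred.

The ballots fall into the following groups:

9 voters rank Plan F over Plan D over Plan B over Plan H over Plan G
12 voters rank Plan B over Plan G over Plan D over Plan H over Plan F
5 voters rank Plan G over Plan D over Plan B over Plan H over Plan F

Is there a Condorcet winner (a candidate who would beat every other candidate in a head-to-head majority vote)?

Head-to-head results (26 voters total):
Plan H vs Plan F: Plan H wins 17–9.
Plan H vs Plan D: Plan D wins 26–0.
Plan H vs Plan B: Plan B wins 26–0.
Plan H vs Plan G: Plan G wins 17–9.
Plan F vs Plan D: Plan D wins 17–9.
Plan F vs Plan B: Plan B wins 17–9.
Plan F vs Plan G: Plan G wins 17–9.
Plan D vs Plan B: Plan D wins 14–12.
Plan D vs Plan G: Plan G wins 17–9.
Plan B vs Plan G: Plan B wins 21–5.
No candidate beats all others: Plan D beats Plan B beats Plan G beats Plan D, a majority cycle.

No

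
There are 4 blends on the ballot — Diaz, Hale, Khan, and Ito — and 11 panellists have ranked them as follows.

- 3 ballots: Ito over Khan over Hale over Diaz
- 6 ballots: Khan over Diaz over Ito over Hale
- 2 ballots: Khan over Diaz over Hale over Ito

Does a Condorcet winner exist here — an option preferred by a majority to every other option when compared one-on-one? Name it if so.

Head-to-head results (11 voters total):
Diaz vs Hale: Diaz wins 8–3.
Diaz vs Khan: Khan wins 11–0.
Diaz vs Ito: Diaz wins 8–3.
Hale vs Khan: Khan wins 11–0.
Hale vs Ito: Ito wins 9–2.
Khan vs Ito: Khan wins 8–3.
Khan beats each rival — Diaz (11–0), Hale (11–0), Ito (8–3) — so Khan is the Condorcet winner.

Khan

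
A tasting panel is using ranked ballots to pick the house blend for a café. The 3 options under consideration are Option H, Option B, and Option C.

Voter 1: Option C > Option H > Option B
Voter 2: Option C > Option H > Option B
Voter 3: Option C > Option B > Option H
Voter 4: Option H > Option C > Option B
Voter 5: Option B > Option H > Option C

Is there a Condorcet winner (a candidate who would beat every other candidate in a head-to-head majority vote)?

Yes

Head-to-head results (5 voters total):
Option H vs Option B: Option H wins 3–2.
Option H vs Option C: Option C wins 3–2.
Option B vs Option C: Option C wins 4–1.
Option C beats each rival — Option H (3–2), Option B (4–1) — so Option C is the Condorcet winner.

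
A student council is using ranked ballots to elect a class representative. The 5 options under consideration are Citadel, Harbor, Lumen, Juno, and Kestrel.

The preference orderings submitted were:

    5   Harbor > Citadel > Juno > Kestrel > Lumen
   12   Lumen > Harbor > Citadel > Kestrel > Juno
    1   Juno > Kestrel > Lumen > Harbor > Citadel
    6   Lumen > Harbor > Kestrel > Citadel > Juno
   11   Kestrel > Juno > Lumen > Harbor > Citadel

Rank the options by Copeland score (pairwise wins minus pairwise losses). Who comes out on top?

Pairwise results:
  Citadel vs Harbor: Harbor wins 35–0.
  Citadel vs Lumen: Lumen wins 30–5.
  Citadel vs Juno: Citadel wins 23–12.
  Citadel vs Kestrel: Kestrel wins 18–17.
  Harbor vs Lumen: Lumen wins 30–5.
  Harbor vs Juno: Harbor wins 23–12.
  Harbor vs Kestrel: Harbor wins 23–12.
  Lumen vs Juno: Lumen wins 18–17.
  Lumen vs Kestrel: Lumen wins 18–17.
  Juno vs Kestrel: Kestrel wins 29–6.
Copeland scores (wins − losses):
  Citadel: 1 − 3 = -2
  Harbor: 3 − 1 = 2
  Lumen: 4 − 0 = 4
  Juno: 0 − 4 = -4
  Kestrel: 2 − 2 = 0
Lumen has the best Copeland score.

Lumen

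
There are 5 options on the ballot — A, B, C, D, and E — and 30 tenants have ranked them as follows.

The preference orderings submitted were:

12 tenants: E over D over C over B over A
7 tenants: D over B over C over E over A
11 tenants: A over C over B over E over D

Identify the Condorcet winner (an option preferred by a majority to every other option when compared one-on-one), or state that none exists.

None — there is no Condorcet winner

Head-to-head results (30 voters total):
A vs B: B wins 19–11.
A vs C: C wins 19–11.
A vs D: D wins 19–11.
A vs E: E wins 19–11.
B vs C: C wins 23–7.
B vs D: D wins 19–11.
B vs E: B wins 18–12.
C vs D: D wins 19–11.
C vs E: C wins 18–12.
D vs E: E wins 23–7.
No candidate beats all others: B beats E beats D beats B, a majority cycle.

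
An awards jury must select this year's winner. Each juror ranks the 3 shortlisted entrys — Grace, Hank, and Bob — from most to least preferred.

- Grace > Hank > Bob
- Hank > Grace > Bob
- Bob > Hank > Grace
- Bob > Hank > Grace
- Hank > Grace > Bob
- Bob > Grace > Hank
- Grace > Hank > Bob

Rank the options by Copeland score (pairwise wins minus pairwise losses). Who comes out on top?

Pairwise results:
  Grace vs Hank: Hank wins 4–3.
  Grace vs Bob: Grace wins 4–3.
  Hank vs Bob: Hank wins 4–3.
Copeland scores (wins − losses):
  Grace: 1 − 1 = 0
  Hank: 2 − 0 = 2
  Bob: 0 − 2 = -2
Hank has the best Copeland score.

Hank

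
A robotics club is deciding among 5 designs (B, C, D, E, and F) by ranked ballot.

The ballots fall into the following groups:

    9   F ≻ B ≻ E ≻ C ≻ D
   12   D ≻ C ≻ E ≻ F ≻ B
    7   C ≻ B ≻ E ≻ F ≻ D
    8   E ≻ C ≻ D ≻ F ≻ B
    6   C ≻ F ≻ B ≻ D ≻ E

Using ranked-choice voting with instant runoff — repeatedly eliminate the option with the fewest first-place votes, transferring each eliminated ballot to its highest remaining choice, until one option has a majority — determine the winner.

Round 1: C 13, D 12, F 9, E 8, B 0. B has the fewest and is eliminated.
Round 2: C 13, D 12, F 9, E 8. E has the fewest and is eliminated.
Round 3: C 21, D 12, F 9. F has the fewest and is eliminated.
Round 4: C 30, D 12. C has a majority.

C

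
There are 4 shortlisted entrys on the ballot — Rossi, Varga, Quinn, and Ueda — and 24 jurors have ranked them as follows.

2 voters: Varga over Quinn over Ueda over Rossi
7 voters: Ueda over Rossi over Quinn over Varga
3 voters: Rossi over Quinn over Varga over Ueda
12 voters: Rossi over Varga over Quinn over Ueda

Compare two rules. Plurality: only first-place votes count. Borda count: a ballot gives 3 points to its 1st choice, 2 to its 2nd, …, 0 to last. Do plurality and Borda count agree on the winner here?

Yes

Plurality first-place counts: Rossi 15, Varga 2, Quinn 0, Ueda 7 → Rossi.
Borda totals: Rossi 59, Varga 33, Quinn 29, Ueda 23 → Rossi.
The two rules agree on Rossi.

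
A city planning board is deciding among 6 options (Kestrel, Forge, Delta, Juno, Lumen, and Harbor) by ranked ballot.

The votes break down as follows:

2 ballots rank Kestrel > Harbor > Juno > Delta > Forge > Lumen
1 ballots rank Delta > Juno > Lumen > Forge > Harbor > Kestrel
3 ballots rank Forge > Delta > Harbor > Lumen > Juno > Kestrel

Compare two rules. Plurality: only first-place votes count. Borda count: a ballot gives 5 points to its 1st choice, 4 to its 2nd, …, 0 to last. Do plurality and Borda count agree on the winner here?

No

Plurality first-place counts: Kestrel 2, Forge 3, Delta 1, Juno 0, Lumen 0, Harbor 0 → Forge.
Borda totals: Kestrel 10, Forge 19, Delta 21, Juno 13, Lumen 9, Harbor 18 → Delta.
The two rules disagree: plurality picks Forge, Borda picks Delta.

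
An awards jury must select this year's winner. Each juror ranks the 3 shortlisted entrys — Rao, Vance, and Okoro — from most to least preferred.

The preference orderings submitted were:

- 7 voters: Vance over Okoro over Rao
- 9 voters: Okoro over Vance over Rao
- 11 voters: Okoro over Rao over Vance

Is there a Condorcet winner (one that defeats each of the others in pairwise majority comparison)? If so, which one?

Okoro

Head-to-head results (27 voters total):
Rao vs Vance: Vance wins 16–11.
Rao vs Okoro: Okoro wins 27–0.
Vance vs Okoro: Okoro wins 20–7.
Okoro beats each rival — Rao (27–0), Vance (20–7) — so Okoro is the Condorcet winner.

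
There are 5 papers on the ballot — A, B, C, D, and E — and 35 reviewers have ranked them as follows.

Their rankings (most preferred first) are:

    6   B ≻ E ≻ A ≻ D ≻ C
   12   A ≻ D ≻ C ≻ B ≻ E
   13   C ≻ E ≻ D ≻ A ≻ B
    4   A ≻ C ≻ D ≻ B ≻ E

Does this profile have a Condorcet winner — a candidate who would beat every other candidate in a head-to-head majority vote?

No

Head-to-head results (35 voters total):
A vs B: A wins 29–6.
A vs C: A wins 22–13.
A vs D: A wins 22–13.
A vs E: E wins 19–16.
B vs C: C wins 29–6.
B vs D: D wins 29–6.
B vs E: B wins 22–13.
C vs D: D wins 18–17.
C vs E: C wins 29–6.
D vs E: E wins 19–16.
No candidate beats all others: A beats B beats E beats A, a majority cycle.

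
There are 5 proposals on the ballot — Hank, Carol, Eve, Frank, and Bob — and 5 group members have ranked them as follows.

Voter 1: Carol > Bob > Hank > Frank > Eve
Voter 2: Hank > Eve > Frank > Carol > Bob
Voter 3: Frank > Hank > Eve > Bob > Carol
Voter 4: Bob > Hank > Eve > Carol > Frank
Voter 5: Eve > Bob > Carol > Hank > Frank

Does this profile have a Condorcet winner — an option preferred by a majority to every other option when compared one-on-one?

No

Head-to-head results (5 voters total):
Hank vs Carol: Hank wins 3–2.
Hank vs Eve: Hank wins 4–1.
Hank vs Frank: Hank wins 4–1.
Hank vs Bob: Bob wins 3–2.
Carol vs Eve: Eve wins 4–1.
Carol vs Frank: Carol wins 3–2.
Carol vs Bob: Bob wins 3–2.
Eve vs Frank: Eve wins 3–2.
Eve vs Bob: Eve wins 3–2.
Frank vs Bob: Bob wins 3–2.
No candidate beats all others: Hank beats Eve beats Bob beats Hank, a majority cycle.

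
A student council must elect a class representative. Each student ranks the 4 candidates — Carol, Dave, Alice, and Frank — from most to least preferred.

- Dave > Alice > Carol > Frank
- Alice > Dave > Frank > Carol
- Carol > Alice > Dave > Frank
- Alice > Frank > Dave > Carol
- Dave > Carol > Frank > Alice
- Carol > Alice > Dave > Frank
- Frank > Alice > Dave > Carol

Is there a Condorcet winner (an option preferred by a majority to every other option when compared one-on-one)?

Head-to-head results (7 voters total):
Carol vs Dave: Dave wins 5–2.
Carol vs Alice: Alice wins 4–3.
Carol vs Frank: Carol wins 4–3.
Dave vs Alice: Alice wins 5–2.
Dave vs Frank: Dave wins 5–2.
Alice vs Frank: Alice wins 5–2.
Alice beats each rival — Carol (4–3), Dave (5–2), Frank (5–2) — so Alice is the Condorcet winner.

Yes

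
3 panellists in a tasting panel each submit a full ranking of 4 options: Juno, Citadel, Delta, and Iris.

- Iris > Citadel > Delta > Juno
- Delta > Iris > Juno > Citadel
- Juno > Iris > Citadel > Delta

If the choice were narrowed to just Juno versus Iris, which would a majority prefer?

Iris

Ballots ranking Juno above Iris: 1.
Ballots ranking Iris above Juno: 2.
Iris wins the head-to-head, 2–1.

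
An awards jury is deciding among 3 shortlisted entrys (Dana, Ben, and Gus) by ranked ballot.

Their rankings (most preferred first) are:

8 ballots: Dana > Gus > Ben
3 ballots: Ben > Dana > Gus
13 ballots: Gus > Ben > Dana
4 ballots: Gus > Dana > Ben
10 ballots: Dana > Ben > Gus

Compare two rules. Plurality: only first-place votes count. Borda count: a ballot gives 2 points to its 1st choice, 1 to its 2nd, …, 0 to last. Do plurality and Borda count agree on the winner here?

Yes

Plurality first-place counts: Dana 18, Ben 3, Gus 17 → Dana.
Borda totals: Dana 43, Ben 29, Gus 42 → Dana.
The two rules agree on Dana.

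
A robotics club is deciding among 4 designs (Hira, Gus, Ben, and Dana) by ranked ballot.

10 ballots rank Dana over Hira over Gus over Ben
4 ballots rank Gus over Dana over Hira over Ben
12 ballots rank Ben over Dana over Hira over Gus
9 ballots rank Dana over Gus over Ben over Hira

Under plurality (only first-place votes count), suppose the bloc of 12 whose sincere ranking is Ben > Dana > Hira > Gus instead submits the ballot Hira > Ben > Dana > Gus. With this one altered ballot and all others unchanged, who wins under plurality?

Dana

First-place totals with the altered ballot: Hira 12, Gus 4, Ben 0, Dana 19.
The winner is unchanged: still Dana.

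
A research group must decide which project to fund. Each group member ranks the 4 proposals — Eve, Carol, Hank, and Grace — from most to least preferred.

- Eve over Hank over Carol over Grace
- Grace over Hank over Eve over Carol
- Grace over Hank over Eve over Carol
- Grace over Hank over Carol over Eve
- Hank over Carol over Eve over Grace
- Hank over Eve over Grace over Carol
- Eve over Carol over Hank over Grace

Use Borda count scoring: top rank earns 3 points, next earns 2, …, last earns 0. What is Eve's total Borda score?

Borda scores:
  Eve: 3 + 1 + 1 + 0 + 1 + 2 + 3 = 11
  Carol: 1 + 0 + 0 + 1 + 2 + 0 + 2 = 6
  Hank: 2 + 2 + 2 + 2 + 3 + 3 + 1 = 15
  Grace: 0 + 3 + 3 + 3 + 0 + 1 + 0 = 10

11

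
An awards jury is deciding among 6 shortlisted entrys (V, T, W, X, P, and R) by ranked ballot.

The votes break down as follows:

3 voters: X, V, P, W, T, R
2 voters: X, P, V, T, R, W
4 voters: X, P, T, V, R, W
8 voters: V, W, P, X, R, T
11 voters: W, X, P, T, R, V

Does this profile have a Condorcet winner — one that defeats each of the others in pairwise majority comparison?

Head-to-head results (28 voters total):
V vs T: T wins 15–13.
V vs W: V wins 17–11.
V vs X: X wins 20–8.
V vs P: P wins 17–11.
V vs R: V wins 17–11.
T vs W: W wins 22–6.
T vs X: X wins 28–0.
T vs P: P wins 28–0.
T vs R: T wins 20–8.
W vs X: W wins 19–9.
W vs P: W wins 19–9.
W vs R: W wins 22–6.
X vs P: X wins 20–8.
X vs R: X wins 28–0.
P vs R: P wins 28–0.
No candidate beats all others: V beats W beats T beats V, a majority cycle.

No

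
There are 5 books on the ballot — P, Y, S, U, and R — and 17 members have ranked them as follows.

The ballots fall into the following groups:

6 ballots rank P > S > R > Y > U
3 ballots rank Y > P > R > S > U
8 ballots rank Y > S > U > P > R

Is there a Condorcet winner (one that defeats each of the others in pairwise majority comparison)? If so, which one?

Head-to-head results (17 voters total):
P vs Y: Y wins 11–6.
P vs S: P wins 9–8.
P vs U: P wins 9–8.
P vs R: P wins 17–0.
Y vs S: Y wins 11–6.
Y vs U: Y wins 17–0.
Y vs R: Y wins 11–6.
S vs U: S wins 17–0.
S vs R: S wins 14–3.
U vs R: R wins 9–8.
Y beats each rival — P (11–6), S (11–6), U (17–0), R (11–6) — so Y is the Condorcet winner.

Y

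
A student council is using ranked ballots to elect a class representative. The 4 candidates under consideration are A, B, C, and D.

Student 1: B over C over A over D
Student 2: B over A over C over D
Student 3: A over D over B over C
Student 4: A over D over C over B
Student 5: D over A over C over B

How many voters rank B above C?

Ballots ranking B above C: 3.
Ballots ranking C above B: 2.
So 3 of 5 voters prefer B to C.

3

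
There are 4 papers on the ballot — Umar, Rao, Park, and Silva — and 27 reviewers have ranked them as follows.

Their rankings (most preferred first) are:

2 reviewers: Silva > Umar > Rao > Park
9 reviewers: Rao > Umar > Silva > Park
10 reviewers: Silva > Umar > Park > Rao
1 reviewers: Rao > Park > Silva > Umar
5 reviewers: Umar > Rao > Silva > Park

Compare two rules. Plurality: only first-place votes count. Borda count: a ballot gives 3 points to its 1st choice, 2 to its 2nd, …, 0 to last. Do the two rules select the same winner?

No

Plurality first-place counts: Umar 5, Rao 10, Park 0, Silva 12 → Silva.
Borda totals: Umar 57, Rao 42, Park 12, Silva 51 → Umar.
The two rules disagree: plurality picks Silva, Borda picks Umar.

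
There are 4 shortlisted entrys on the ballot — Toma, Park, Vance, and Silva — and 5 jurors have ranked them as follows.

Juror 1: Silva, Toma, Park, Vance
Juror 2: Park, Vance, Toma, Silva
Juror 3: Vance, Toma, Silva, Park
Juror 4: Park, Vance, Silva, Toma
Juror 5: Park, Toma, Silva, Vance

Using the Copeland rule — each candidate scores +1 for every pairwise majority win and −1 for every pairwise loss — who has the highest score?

Pairwise results:
  Toma vs Park: Park wins 3–2.
  Toma vs Vance: Vance wins 3–2.
  Toma vs Silva: Toma wins 3–2.
  Park vs Vance: Park wins 4–1.
  Park vs Silva: Park wins 3–2.
  Vance vs Silva: Vance wins 3–2.
Copeland scores (wins − losses):
  Toma: 1 − 2 = -1
  Park: 3 − 0 = 3
  Vance: 2 − 1 = 1
  Silva: 0 − 3 = -3
Park has the best Copeland score.

Park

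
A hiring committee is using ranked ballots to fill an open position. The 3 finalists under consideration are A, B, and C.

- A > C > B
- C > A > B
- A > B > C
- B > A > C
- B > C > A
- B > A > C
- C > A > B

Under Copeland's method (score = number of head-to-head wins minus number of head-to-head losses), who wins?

Pairwise results:
  A vs B: A wins 4–3.
  A vs C: A wins 4–3.
  B vs C: B wins 4–3.
Copeland scores (wins − losses):
  A: 2 − 0 = 2
  B: 1 − 1 = 0
  C: 0 − 2 = -2
A has the best Copeland score.

A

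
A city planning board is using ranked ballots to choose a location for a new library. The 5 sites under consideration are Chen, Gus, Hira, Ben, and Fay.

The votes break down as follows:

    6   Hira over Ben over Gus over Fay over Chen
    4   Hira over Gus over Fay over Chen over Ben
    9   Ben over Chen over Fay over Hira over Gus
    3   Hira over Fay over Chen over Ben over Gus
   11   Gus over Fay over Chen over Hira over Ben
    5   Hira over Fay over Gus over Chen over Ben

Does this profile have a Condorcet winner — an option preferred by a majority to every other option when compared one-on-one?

Head-to-head results (38 voters total):
Chen vs Gus: Gus wins 26–12.
Chen vs Hira: Chen wins 20–18.
Chen vs Ben: Chen wins 23–15.
Chen vs Fay: Fay wins 29–9.
Gus vs Hira: Hira wins 27–11.
Gus vs Ben: Gus wins 20–18.
Gus vs Fay: Gus wins 21–17.
Hira vs Ben: Hira wins 29–9.
Hira vs Fay: Fay wins 20–18.
Ben vs Fay: Fay wins 23–15.
No candidate beats all others: Chen beats Hira beats Gus beats Chen, a majority cycle.

No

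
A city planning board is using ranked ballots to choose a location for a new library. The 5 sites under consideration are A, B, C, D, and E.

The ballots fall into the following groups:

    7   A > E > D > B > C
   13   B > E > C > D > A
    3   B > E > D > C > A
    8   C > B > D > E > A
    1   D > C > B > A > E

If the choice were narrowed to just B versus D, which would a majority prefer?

B

Ballots ranking B above D: 13+3+8 = 24.
Ballots ranking D above B: 7+1 = 8.
B wins the head-to-head, 24–8.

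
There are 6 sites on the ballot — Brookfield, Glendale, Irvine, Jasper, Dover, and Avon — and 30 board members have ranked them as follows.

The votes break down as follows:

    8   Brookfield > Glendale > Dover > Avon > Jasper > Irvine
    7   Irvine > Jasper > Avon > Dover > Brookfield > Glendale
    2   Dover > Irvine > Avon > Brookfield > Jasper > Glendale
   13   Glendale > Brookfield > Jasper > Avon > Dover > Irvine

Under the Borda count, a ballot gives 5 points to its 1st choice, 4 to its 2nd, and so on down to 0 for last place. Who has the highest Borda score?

Borda scores:
  Brookfield: 8·5 + 7·1 + 2·2 + 13·4 = 103
  Glendale: 8·4 + 7·0 + 2·0 + 13·5 = 97
  Irvine: 8·0 + 7·5 + 2·4 + 13·0 = 43
  Jasper: 8·1 + 7·4 + 2·1 + 13·3 = 77
  Dover: 8·3 + 7·2 + 2·5 + 13·1 = 61
  Avon: 8·2 + 7·3 + 2·3 + 13·2 = 69
Brookfield has the highest total.

Brookfield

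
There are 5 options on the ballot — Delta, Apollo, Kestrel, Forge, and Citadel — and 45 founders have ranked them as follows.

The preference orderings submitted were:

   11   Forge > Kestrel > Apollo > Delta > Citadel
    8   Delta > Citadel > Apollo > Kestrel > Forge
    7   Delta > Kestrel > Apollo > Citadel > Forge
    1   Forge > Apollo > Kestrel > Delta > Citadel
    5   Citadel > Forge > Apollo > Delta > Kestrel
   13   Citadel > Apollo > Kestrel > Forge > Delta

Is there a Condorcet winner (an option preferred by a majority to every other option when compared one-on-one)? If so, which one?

Head-to-head results (45 voters total):
Delta vs Apollo: Apollo wins 30–15.
Delta vs Kestrel: Kestrel wins 25–20.
Delta vs Forge: Forge wins 30–15.
Delta vs Citadel: Delta wins 27–18.
Apollo vs Kestrel: Apollo wins 27–18.
Apollo vs Forge: Apollo wins 28–17.
Apollo vs Citadel: Citadel wins 26–19.
Kestrel vs Forge: Kestrel wins 28–17.
Kestrel vs Citadel: Citadel wins 26–19.
Forge vs Citadel: Citadel wins 33–12.
No candidate beats all others: Delta beats Citadel beats Apollo beats Delta, a majority cycle.

No Condorcet winner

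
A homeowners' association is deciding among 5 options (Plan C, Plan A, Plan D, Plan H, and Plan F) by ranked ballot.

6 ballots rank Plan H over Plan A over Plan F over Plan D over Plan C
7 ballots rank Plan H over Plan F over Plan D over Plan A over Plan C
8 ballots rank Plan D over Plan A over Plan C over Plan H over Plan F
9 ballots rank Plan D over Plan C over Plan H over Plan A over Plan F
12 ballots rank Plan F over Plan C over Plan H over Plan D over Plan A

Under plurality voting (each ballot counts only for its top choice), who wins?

Plan D

First-place vote totals:
  Plan C: 0
  Plan A: 0
  Plan D: 17
  Plan H: 13
  Plan F: 12
Plan D has the most first-place votes.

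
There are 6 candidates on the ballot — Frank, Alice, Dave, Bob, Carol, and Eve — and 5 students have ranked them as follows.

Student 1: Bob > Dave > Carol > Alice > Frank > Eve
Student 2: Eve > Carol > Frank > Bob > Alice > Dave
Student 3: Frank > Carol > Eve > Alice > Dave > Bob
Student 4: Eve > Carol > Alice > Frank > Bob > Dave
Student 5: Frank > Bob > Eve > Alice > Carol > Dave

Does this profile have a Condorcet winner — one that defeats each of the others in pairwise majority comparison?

Head-to-head results (5 voters total):
Frank vs Alice: Frank wins 3–2.
Frank vs Dave: Frank wins 4–1.
Frank vs Bob: Frank wins 4–1.
Frank vs Carol: Carol wins 3–2.
Frank vs Eve: Frank wins 3–2.
Alice vs Dave: Alice wins 4–1.
Alice vs Bob: Bob wins 3–2.
Alice vs Carol: Carol wins 4–1.
Alice vs Eve: Eve wins 4–1.
Dave vs Bob: Bob wins 4–1.
Dave vs Carol: Carol wins 4–1.
Dave vs Eve: Eve wins 4–1.
Bob vs Carol: Carol wins 3–2.
Bob vs Eve: Eve wins 3–2.
Carol vs Eve: Eve wins 3–2.
No candidate beats all others: Frank beats Eve beats Carol beats Frank, a majority cycle.

No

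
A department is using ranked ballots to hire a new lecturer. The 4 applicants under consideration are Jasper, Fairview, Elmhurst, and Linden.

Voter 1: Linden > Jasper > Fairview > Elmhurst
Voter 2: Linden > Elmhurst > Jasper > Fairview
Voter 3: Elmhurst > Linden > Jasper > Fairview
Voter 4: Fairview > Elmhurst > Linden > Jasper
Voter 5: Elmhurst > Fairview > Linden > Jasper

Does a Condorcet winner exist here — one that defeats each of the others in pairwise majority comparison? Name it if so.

Elmhurst

Head-to-head results (5 voters total):
Jasper vs Fairview: Jasper wins 3–2.
Jasper vs Elmhurst: Elmhurst wins 4–1.
Jasper vs Linden: Linden wins 5–0.
Fairview vs Elmhurst: Elmhurst wins 3–2.
Fairview vs Linden: Linden wins 3–2.
Elmhurst vs Linden: Elmhurst wins 3–2.
Elmhurst beats each rival — Jasper (4–1), Fairview (3–2), Linden (3–2) — so Elmhurst is the Condorcet winner.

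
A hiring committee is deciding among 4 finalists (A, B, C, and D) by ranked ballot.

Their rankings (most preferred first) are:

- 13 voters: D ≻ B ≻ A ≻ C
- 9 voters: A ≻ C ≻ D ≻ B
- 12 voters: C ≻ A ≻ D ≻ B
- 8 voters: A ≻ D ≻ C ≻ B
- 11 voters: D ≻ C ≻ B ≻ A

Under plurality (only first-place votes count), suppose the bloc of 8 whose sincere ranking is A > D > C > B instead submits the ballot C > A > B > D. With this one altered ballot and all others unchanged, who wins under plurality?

First-place totals with the altered ballot: A 9, B 0, C 20, D 24.
The winner is unchanged: still D.

D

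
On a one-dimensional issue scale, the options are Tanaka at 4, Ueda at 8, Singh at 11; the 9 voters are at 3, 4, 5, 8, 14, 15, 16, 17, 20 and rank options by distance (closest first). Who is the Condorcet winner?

Singh

With single-peaked preferences on a line, the Condorcet winner is the candidate closest to the median voter.
The median voter (position 14) is closest to Singh at 11.
Check: Singh vs Ueda — voters closer to Singh: 5 of 9.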